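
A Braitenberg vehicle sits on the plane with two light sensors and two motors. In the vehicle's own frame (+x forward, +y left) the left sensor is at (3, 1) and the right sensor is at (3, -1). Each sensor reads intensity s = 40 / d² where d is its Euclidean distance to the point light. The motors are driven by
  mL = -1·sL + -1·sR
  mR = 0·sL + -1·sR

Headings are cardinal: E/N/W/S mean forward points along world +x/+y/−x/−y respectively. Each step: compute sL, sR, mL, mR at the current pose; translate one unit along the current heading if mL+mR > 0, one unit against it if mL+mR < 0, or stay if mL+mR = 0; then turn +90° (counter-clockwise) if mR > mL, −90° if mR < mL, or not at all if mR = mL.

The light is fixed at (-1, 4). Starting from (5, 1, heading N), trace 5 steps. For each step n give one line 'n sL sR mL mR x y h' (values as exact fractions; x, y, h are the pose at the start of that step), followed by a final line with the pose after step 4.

n=0: pose=(5,1,N); sL=8/5, sR=40/49; mL=-592/245, mR=-40/49; mL+mR=-792/245 → advance -1; mR−mL=8/5 → turn +1·90°
n=1: pose=(5,0,W); sL=20/17, sR=20/9; mL=-520/153, mR=-20/9; mL+mR=-860/153 → advance -1; mR−mL=20/17 → turn +1·90°
n=2: pose=(6,0,S); sL=40/113, sR=8/17; mL=-1584/1921, mR=-8/17; mL+mR=-2488/1921 → advance -1; mR−mL=40/113 → turn +1·90°
n=3: pose=(6,1,E); sL=5/13, sR=10/29; mL=-275/377, mR=-10/29; mL+mR=-405/377 → advance -1; mR−mL=5/13 → turn +1·90°
n=4: pose=(5,1,N); sL=8/5, sR=40/49; mL=-592/245, mR=-40/49; mL+mR=-792/245 → advance -1; mR−mL=8/5 → turn +1·90°

0 8/5 40/49 -592/245 -40/49 5 1 N
1 20/17 20/9 -520/153 -20/9 5 0 W
2 40/113 8/17 -1584/1921 -8/17 6 0 S
3 5/13 10/29 -275/377 -10/29 6 1 E
4 8/5 40/49 -592/245 -40/49 5 1 N
final 5 0 W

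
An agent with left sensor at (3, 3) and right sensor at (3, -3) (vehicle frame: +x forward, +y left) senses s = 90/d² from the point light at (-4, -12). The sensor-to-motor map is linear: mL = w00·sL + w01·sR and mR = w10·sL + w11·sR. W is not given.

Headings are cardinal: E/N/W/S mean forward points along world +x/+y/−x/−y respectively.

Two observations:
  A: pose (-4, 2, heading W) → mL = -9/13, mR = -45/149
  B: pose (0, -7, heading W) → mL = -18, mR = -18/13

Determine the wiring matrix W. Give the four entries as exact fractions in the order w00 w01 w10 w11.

-1 0 0 -1

obs A: pose=(-4,2,W) → sL=9/13, sR=45/149, mL=-9/13, mR=-45/149
obs B: pose=(0,-7,W) → sL=18, sR=18/13, mL=-18, mR=-18/13
sensor matrix S = [[9/13, 45/149], [18, 18/13]]; det S = -112752/25181
solve [mL_A; mL_B] = S·[w00; w01] and [mR_A; mR_B] = S·[w10; w11]:
  w00 = -1, w01 = 0, w10 = 0, w11 = -1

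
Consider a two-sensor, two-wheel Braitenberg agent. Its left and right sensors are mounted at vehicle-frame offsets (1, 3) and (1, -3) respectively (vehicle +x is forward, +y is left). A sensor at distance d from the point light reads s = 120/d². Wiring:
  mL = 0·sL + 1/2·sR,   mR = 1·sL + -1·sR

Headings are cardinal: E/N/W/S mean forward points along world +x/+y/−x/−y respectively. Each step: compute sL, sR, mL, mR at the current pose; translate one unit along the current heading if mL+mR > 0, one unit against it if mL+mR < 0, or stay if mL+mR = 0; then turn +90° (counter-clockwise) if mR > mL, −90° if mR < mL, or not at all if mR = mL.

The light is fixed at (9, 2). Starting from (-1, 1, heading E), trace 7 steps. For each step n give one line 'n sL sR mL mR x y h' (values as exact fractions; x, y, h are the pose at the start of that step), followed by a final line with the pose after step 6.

0 24/17 120/97 60/97 288/1649 -1 1 E
1 3 30/37 15/37 81/37 0 1 S
2 24/13 120/89 60/89 576/1157 0 0 E
3 60/17 12/13 6/13 576/221 1 0 S
4 120/49 24/17 12/17 864/833 1 -1 E
5 15/13 6 3 -63/13 2 -1 N
6 120/37 24/17 12/17 1152/629 2 -2 E
final 3 -2 N

n=0: pose=(-1,1,E); sL=24/17, sR=120/97; mL=60/97, mR=288/1649; mL+mR=1308/1649 → advance +1; mR−mL=-732/1649 → turn -1·90°
n=1: pose=(0,1,S); sL=3, sR=30/37; mL=15/37, mR=81/37; mL+mR=96/37 → advance +1; mR−mL=66/37 → turn +1·90°
n=2: pose=(0,0,E); sL=24/13, sR=120/89; mL=60/89, mR=576/1157; mL+mR=1356/1157 → advance +1; mR−mL=-204/1157 → turn -1·90°
n=3: pose=(1,0,S); sL=60/17, sR=12/13; mL=6/13, mR=576/221; mL+mR=678/221 → advance +1; mR−mL=474/221 → turn +1·90°
n=4: pose=(1,-1,E); sL=120/49, sR=24/17; mL=12/17, mR=864/833; mL+mR=1452/833 → advance +1; mR−mL=276/833 → turn +1·90°
n=5: pose=(2,-1,N); sL=15/13, sR=6; mL=3, mR=-63/13; mL+mR=-24/13 → advance -1; mR−mL=-102/13 → turn -1·90°
n=6: pose=(2,-2,E); sL=120/37, sR=24/17; mL=12/17, mR=1152/629; mL+mR=1596/629 → advance +1; mR−mL=708/629 → turn +1·90°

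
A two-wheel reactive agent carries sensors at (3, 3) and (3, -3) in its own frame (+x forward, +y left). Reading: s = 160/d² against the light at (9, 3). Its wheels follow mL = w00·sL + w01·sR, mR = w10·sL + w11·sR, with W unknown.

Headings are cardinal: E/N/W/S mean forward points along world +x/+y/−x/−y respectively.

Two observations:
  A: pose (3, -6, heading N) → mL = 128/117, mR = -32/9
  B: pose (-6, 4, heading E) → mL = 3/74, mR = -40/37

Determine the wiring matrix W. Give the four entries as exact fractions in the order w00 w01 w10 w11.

obs A: pose=(3,-6,N) → sL=160/117, sR=32/9, mL=128/117, mR=-32/9
obs B: pose=(-6,4,E) → sL=1, sR=40/37, mL=3/74, mR=-40/37
sensor matrix S = [[160/117, 32/9], [1, 40/37]]; det S = -8992/4329
solve [mL_A; mL_B] = S·[w00; w01] and [mR_A; mR_B] = S·[w10; w11]:
  w00 = -1/2, w01 = 1/2, w10 = 0, w11 = -1

-1/2 1/2 0 -1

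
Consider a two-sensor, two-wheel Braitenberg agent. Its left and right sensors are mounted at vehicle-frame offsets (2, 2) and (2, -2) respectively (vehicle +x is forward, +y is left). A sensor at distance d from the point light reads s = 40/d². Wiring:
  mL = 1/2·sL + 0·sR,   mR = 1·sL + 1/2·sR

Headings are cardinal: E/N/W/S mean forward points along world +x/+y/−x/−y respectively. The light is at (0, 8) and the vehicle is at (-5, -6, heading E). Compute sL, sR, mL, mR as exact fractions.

40/153 8/53 20/153 2732/8109

left sensor world pos  = (-3, -4); dL² = 153
right sensor world pos = (-3, -8); dR² = 265
sL = 40/153 = 40/153
sR = 40/265 = 8/53
mL = 1/2·sL + 0·sR = 20/153
mR = 1·sL + 1/2·sR = 2732/8109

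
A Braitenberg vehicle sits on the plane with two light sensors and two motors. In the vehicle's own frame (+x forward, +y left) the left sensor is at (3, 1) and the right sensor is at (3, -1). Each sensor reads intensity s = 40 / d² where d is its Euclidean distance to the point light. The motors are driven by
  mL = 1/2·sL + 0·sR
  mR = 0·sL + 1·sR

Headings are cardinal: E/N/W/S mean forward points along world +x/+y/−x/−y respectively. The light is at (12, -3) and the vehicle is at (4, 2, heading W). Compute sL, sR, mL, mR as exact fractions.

left sensor world pos  = (1, 1); dL² = 137
right sensor world pos = (1, 3); dR² = 157
sL = 40/137 = 40/137
sR = 40/157 = 40/157
mL = 1/2·sL + 0·sR = 20/137
mR = 0·sL + 1·sR = 40/157

40/137 40/157 20/137 40/157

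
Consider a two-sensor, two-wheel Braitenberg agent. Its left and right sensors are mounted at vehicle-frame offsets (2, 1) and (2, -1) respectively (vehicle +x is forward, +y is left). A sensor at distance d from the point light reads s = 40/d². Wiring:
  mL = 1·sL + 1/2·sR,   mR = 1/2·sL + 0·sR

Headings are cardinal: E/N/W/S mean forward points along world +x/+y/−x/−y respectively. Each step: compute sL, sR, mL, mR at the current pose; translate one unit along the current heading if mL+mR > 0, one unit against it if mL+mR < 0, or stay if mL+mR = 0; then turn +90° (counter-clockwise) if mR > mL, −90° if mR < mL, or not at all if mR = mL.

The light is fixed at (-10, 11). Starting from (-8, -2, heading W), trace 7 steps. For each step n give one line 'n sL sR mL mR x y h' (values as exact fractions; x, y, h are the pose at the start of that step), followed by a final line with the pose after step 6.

0 10/49 5/18 605/1764 5/49 -8 -2 W
1 40/121 8/25 1484/3025 20/121 -9 -2 N
2 4/13 20/89 486/1157 2/13 -9 -1 E
3 8/41 40/197 2396/8077 4/41 -8 -1 S
4 10/49 5/18 605/1764 5/49 -8 -2 W
5 40/121 8/25 1484/3025 20/121 -9 -2 N
6 4/13 20/89 486/1157 2/13 -9 -1 E
final -8 -1 S

n=0: pose=(-8,-2,W); sL=10/49, sR=5/18; mL=605/1764, mR=5/49; mL+mR=785/1764 → advance +1; mR−mL=-425/1764 → turn -1·90°
n=1: pose=(-9,-2,N); sL=40/121, sR=8/25; mL=1484/3025, mR=20/121; mL+mR=1984/3025 → advance +1; mR−mL=-984/3025 → turn -1·90°
n=2: pose=(-9,-1,E); sL=4/13, sR=20/89; mL=486/1157, mR=2/13; mL+mR=664/1157 → advance +1; mR−mL=-308/1157 → turn -1·90°
n=3: pose=(-8,-1,S); sL=8/41, sR=40/197; mL=2396/8077, mR=4/41; mL+mR=3184/8077 → advance +1; mR−mL=-1608/8077 → turn -1·90°
n=4: pose=(-8,-2,W); sL=10/49, sR=5/18; mL=605/1764, mR=5/49; mL+mR=785/1764 → advance +1; mR−mL=-425/1764 → turn -1·90°
n=5: pose=(-9,-2,N); sL=40/121, sR=8/25; mL=1484/3025, mR=20/121; mL+mR=1984/3025 → advance +1; mR−mL=-984/3025 → turn -1·90°
n=6: pose=(-9,-1,E); sL=4/13, sR=20/89; mL=486/1157, mR=2/13; mL+mR=664/1157 → advance +1; mR−mL=-308/1157 → turn -1·90°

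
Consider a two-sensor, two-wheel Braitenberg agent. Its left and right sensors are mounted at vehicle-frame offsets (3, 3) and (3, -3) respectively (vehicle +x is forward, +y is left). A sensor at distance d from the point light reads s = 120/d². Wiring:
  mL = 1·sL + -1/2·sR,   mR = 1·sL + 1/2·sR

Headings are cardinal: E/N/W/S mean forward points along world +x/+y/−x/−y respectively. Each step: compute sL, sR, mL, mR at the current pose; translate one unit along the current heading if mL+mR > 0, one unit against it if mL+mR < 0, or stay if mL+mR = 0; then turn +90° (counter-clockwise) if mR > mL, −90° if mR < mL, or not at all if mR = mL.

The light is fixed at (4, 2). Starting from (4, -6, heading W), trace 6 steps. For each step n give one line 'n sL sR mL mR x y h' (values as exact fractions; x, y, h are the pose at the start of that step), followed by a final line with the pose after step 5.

n=0: pose=(4,-6,W); sL=12/13, sR=60/17; mL=-186/221, mR=594/221; mL+mR=24/13 → advance +1; mR−mL=60/17 → turn +1·90°
n=1: pose=(3,-6,S); sL=24/25, sR=120/137; mL=1788/3425, mR=4788/3425; mL+mR=48/25 → advance +1; mR−mL=120/137 → turn +1·90°
n=2: pose=(3,-7,E); sL=3, sR=30/37; mL=96/37, mR=126/37; mL+mR=6 → advance +1; mR−mL=30/37 → turn +1·90°
n=3: pose=(4,-7,N); sL=8/3, sR=8/3; mL=4/3, mR=4; mL+mR=16/3 → advance +1; mR−mL=8/3 → turn +1·90°
n=4: pose=(4,-6,W); sL=12/13, sR=60/17; mL=-186/221, mR=594/221; mL+mR=24/13 → advance +1; mR−mL=60/17 → turn +1·90°
n=5: pose=(3,-6,S); sL=24/25, sR=120/137; mL=1788/3425, mR=4788/3425; mL+mR=48/25 → advance +1; mR−mL=120/137 → turn +1·90°

0 12/13 60/17 -186/221 594/221 4 -6 W
1 24/25 120/137 1788/3425 4788/3425 3 -6 S
2 3 30/37 96/37 126/37 3 -7 E
3 8/3 8/3 4/3 4 4 -7 N
4 12/13 60/17 -186/221 594/221 4 -6 W
5 24/25 120/137 1788/3425 4788/3425 3 -6 S
final 3 -7 E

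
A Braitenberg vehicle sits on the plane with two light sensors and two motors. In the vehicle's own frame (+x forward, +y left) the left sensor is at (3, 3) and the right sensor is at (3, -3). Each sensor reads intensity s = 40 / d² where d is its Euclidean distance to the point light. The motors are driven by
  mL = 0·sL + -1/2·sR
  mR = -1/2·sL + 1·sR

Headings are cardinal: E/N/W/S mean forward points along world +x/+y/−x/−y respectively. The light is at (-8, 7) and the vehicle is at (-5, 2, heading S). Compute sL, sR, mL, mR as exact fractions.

left sensor world pos  = (-2, -1); dL² = 100
right sensor world pos = (-8, -1); dR² = 64
sL = 40/100 = 2/5
sR = 40/64 = 5/8
mL = 0·sL + -1/2·sR = -5/16
mR = -1/2·sL + 1·sR = 17/40

2/5 5/8 -5/16 17/40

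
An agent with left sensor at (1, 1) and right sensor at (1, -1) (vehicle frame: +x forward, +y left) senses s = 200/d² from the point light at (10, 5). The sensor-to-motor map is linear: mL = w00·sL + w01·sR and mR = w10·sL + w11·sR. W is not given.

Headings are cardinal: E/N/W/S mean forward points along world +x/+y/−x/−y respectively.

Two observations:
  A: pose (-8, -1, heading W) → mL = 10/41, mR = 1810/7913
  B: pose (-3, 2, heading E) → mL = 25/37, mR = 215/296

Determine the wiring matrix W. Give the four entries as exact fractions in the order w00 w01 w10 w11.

obs A: pose=(-8,-1,W) → sL=20/41, sR=100/193, mL=10/41, mR=1810/7913
obs B: pose=(-3,2,E) → sL=50/37, sR=5/4, mL=25/37, mR=215/296
sensor matrix S = [[20/41, 100/193], [50/37, 5/4]]; det S = -26475/292781
solve [mL_A; mL_B] = S·[w00; w01] and [mR_A; mR_B] = S·[w10; w11]:
  w00 = 1/2, w01 = 0, w10 = 1, w11 = -1/2

1/2 0 1 -1/2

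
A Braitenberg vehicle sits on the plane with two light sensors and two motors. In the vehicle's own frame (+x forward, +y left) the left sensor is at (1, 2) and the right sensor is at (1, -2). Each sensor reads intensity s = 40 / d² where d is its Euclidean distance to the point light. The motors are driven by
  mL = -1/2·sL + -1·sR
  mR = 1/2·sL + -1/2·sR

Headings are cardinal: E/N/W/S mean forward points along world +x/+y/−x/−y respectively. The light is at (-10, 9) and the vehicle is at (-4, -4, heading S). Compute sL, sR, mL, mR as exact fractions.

2/13 10/53 -183/689 -12/689

left sensor world pos  = (-2, -5); dL² = 260
right sensor world pos = (-6, -5); dR² = 212
sL = 40/260 = 2/13
sR = 40/212 = 10/53
mL = -1/2·sL + -1·sR = -183/689
mR = 1/2·sL + -1/2·sR = -12/689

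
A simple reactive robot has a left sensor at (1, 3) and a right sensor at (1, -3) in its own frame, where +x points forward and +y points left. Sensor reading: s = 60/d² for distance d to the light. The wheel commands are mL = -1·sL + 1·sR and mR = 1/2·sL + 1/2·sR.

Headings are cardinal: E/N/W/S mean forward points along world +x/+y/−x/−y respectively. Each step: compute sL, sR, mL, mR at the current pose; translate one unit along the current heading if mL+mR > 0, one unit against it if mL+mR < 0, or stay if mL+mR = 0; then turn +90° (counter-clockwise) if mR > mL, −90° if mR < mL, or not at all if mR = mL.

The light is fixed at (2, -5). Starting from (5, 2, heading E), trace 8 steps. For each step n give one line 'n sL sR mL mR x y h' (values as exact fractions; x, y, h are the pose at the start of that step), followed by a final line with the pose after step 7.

n=0: pose=(5,2,E); sL=15/29, sR=15/8; mL=315/232, mR=555/464; mL+mR=1185/464 → advance +1; mR−mL=-75/464 → turn -1·90°
n=1: pose=(6,2,S); sL=12/17, sR=60/37; mL=576/629, mR=732/629; mL+mR=1308/629 → advance +1; mR−mL=156/629 → turn +1·90°
n=2: pose=(6,1,E); sL=30/53, sR=30/17; mL=1080/901, mR=1050/901; mL+mR=2130/901 → advance +1; mR−mL=-30/901 → turn -1·90°
n=3: pose=(7,1,S); sL=60/89, sR=60/29; mL=3600/2581, mR=3540/2581; mL+mR=7140/2581 → advance +1; mR−mL=-60/2581 → turn -1·90°
n=4: pose=(7,0,W); sL=3, sR=3/4; mL=-9/4, mR=15/8; mL+mR=-3/8 → advance -1; mR−mL=33/8 → turn +1·90°
n=5: pose=(8,0,S); sL=60/97, sR=12/5; mL=864/485, mR=732/485; mL+mR=1596/485 → advance +1; mR−mL=-132/485 → turn -1·90°
n=6: pose=(8,-1,W); sL=30/13, sR=30/37; mL=-720/481, mR=750/481; mL+mR=30/481 → advance +1; mR−mL=1470/481 → turn +1·90°
n=7: pose=(7,-1,S); sL=60/73, sR=60/13; mL=3600/949, mR=2580/949; mL+mR=6180/949 → advance +1; mR−mL=-1020/949 → turn -1·90°

0 15/29 15/8 315/232 555/464 5 2 E
1 12/17 60/37 576/629 732/629 6 2 S
2 30/53 30/17 1080/901 1050/901 6 1 E
3 60/89 60/29 3600/2581 3540/2581 7 1 S
4 3 3/4 -9/4 15/8 7 0 W
5 60/97 12/5 864/485 732/485 8 0 S
6 30/13 30/37 -720/481 750/481 8 -1 W
7 60/73 60/13 3600/949 2580/949 7 -1 S
final 7 -2 W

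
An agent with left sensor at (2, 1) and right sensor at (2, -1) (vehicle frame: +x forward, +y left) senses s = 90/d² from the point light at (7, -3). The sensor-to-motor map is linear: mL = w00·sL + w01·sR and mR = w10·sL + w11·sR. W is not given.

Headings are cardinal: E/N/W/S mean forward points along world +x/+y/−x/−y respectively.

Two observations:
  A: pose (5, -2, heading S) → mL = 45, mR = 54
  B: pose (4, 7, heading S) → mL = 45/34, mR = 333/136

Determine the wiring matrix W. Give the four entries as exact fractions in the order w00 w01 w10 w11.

1 0 1 1

obs A: pose=(5,-2,S) → sL=45, sR=9, mL=45, mR=54
obs B: pose=(4,7,S) → sL=45/34, sR=9/8, mL=45/34, mR=333/136
sensor matrix S = [[45, 9], [45/34, 9/8]]; det S = 5265/136
solve [mL_A; mL_B] = S·[w00; w01] and [mR_A; mR_B] = S·[w10; w11]:
  w00 = 1, w01 = 0, w10 = 1, w11 = 1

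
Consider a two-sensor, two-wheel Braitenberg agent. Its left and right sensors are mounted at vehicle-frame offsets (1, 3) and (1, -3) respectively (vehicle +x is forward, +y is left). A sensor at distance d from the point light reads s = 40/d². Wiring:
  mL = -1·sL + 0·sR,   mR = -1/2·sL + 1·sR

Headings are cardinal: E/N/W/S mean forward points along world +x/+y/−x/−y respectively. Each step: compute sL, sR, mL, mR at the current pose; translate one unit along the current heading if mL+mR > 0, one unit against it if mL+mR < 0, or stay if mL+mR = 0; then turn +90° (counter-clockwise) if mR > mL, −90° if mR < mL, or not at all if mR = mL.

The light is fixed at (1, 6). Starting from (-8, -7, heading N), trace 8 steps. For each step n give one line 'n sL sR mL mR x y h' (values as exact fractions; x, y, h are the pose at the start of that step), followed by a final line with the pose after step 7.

0 5/36 2/9 -5/36 11/72 -8 -7 N
1 8/65 40/181 -8/65 1876/11765 -8 -6 W
2 20/109 20/169 -20/109 490/18421 -9 -6 S
3 8/29 40/277 -8/29 52/8033 -9 -5 E
4 5/37 10/41 -5/37 535/3034 -10 -5 N
5 40/313 40/193 -40/313 8660/60409 -10 -4 W
6 20/101 20/173 -20/101 290/17473 -11 -4 S
7 40/157 8/53 -40/157 196/8321 -11 -3 E
final -12 -3 N

n=0: pose=(-8,-7,N); sL=5/36, sR=2/9; mL=-5/36, mR=11/72; mL+mR=1/72 → advance +1; mR−mL=7/24 → turn +1·90°
n=1: pose=(-8,-6,W); sL=8/65, sR=40/181; mL=-8/65, mR=1876/11765; mL+mR=428/11765 → advance +1; mR−mL=3324/11765 → turn +1·90°
n=2: pose=(-9,-6,S); sL=20/109, sR=20/169; mL=-20/109, mR=490/18421; mL+mR=-2890/18421 → advance -1; mR−mL=3870/18421 → turn +1·90°
n=3: pose=(-9,-5,E); sL=8/29, sR=40/277; mL=-8/29, mR=52/8033; mL+mR=-2164/8033 → advance -1; mR−mL=2268/8033 → turn +1·90°
n=4: pose=(-10,-5,N); sL=5/37, sR=10/41; mL=-5/37, mR=535/3034; mL+mR=125/3034 → advance +1; mR−mL=945/3034 → turn +1·90°
n=5: pose=(-10,-4,W); sL=40/313, sR=40/193; mL=-40/313, mR=8660/60409; mL+mR=940/60409 → advance +1; mR−mL=16380/60409 → turn +1·90°
n=6: pose=(-11,-4,S); sL=20/101, sR=20/173; mL=-20/101, mR=290/17473; mL+mR=-3170/17473 → advance -1; mR−mL=3750/17473 → turn +1·90°
n=7: pose=(-11,-3,E); sL=40/157, sR=8/53; mL=-40/157, mR=196/8321; mL+mR=-1924/8321 → advance -1; mR−mL=2316/8321 → turn +1·90°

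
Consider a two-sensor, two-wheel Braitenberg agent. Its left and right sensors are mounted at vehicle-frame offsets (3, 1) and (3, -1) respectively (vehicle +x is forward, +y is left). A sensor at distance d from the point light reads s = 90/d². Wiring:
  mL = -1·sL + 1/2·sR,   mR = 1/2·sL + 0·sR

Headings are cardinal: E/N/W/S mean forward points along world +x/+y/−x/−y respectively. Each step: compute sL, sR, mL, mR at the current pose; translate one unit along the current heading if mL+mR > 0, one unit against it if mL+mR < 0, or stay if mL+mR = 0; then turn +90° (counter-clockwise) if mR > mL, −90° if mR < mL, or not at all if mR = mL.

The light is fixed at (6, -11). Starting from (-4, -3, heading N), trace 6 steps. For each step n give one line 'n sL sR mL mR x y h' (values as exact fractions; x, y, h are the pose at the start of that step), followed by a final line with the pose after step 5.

0 45/121 45/101 -3645/24442 45/242 -4 -3 N
1 90/233 90/269 -13725/62677 45/233 -4 -2 W
2 9/10 45/68 -387/680 9/20 -3 -2 S
3 90/157 10/13 -385/2041 45/157 -3 -1 E
4 9/25 45/109 -837/5450 9/50 -2 -1 N
5 90/221 18/53 -2781/11713 45/221 -2 0 W
final -1 0 S

n=0: pose=(-4,-3,N); sL=45/121, sR=45/101; mL=-3645/24442, mR=45/242; mL+mR=450/12221 → advance +1; mR−mL=4095/12221 → turn +1·90°
n=1: pose=(-4,-2,W); sL=90/233, sR=90/269; mL=-13725/62677, mR=45/233; mL+mR=-1620/62677 → advance -1; mR−mL=25830/62677 → turn +1·90°
n=2: pose=(-3,-2,S); sL=9/10, sR=45/68; mL=-387/680, mR=9/20; mL+mR=-81/680 → advance -1; mR−mL=693/680 → turn +1·90°
n=3: pose=(-3,-1,E); sL=90/157, sR=10/13; mL=-385/2041, mR=45/157; mL+mR=200/2041 → advance +1; mR−mL=970/2041 → turn +1·90°
n=4: pose=(-2,-1,N); sL=9/25, sR=45/109; mL=-837/5450, mR=9/50; mL+mR=72/2725 → advance +1; mR−mL=909/2725 → turn +1·90°
n=5: pose=(-2,0,W); sL=90/221, sR=18/53; mL=-2781/11713, mR=45/221; mL+mR=-396/11713 → advance -1; mR−mL=5166/11713 → turn +1·90°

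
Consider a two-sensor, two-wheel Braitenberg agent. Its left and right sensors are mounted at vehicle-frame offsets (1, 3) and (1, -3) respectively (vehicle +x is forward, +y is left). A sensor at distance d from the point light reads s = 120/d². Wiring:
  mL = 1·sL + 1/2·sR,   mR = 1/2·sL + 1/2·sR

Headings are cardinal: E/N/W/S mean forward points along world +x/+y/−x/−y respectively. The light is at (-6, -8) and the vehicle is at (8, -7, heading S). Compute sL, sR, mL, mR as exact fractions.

120/289 120/121 31860/34969 24600/34969

left sensor world pos  = (11, -8); dL² = 289
right sensor world pos = (5, -8); dR² = 121
sL = 120/289 = 120/289
sR = 120/121 = 120/121
mL = 1·sL + 1/2·sR = 31860/34969
mR = 1/2·sL + 1/2·sR = 24600/34969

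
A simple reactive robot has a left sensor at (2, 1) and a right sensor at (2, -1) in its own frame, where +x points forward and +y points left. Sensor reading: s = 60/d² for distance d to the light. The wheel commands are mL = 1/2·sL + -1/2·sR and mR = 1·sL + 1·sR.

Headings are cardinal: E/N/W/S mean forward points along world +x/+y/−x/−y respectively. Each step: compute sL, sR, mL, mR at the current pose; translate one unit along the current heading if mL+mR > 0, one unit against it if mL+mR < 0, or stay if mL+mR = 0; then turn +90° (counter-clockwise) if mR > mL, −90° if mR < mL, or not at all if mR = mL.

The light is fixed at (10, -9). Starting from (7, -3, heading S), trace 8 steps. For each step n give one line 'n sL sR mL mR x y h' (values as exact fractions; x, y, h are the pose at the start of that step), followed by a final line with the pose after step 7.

n=0: pose=(7,-3,S); sL=3, sR=15/8; mL=9/16, mR=39/8; mL+mR=87/16 → advance +1; mR−mL=69/16 → turn +1·90°
n=1: pose=(7,-4,E); sL=60/37, sR=60/17; mL=-600/629, mR=3240/629; mL+mR=2640/629 → advance +1; mR−mL=3840/629 → turn +1·90°
n=2: pose=(8,-4,N); sL=30/29, sR=6/5; mL=-12/145, mR=324/145; mL+mR=312/145 → advance +1; mR−mL=336/145 → turn +1·90°
n=3: pose=(8,-3,W); sL=60/41, sR=12/13; mL=144/533, mR=1272/533; mL+mR=1416/533 → advance +1; mR−mL=1128/533 → turn +1·90°
n=4: pose=(7,-3,S); sL=3, sR=15/8; mL=9/16, mR=39/8; mL+mR=87/16 → advance +1; mR−mL=69/16 → turn +1·90°
n=5: pose=(7,-4,E); sL=60/37, sR=60/17; mL=-600/629, mR=3240/629; mL+mR=2640/629 → advance +1; mR−mL=3840/629 → turn +1·90°
n=6: pose=(8,-4,N); sL=30/29, sR=6/5; mL=-12/145, mR=324/145; mL+mR=312/145 → advance +1; mR−mL=336/145 → turn +1·90°
n=7: pose=(8,-3,W); sL=60/41, sR=12/13; mL=144/533, mR=1272/533; mL+mR=1416/533 → advance +1; mR−mL=1128/533 → turn +1·90°

0 3 15/8 9/16 39/8 7 -3 S
1 60/37 60/17 -600/629 3240/629 7 -4 E
2 30/29 6/5 -12/145 324/145 8 -4 N
3 60/41 12/13 144/533 1272/533 8 -3 W
4 3 15/8 9/16 39/8 7 -3 S
5 60/37 60/17 -600/629 3240/629 7 -4 E
6 30/29 6/5 -12/145 324/145 8 -4 N
7 60/41 12/13 144/533 1272/533 8 -3 W
final 7 -3 S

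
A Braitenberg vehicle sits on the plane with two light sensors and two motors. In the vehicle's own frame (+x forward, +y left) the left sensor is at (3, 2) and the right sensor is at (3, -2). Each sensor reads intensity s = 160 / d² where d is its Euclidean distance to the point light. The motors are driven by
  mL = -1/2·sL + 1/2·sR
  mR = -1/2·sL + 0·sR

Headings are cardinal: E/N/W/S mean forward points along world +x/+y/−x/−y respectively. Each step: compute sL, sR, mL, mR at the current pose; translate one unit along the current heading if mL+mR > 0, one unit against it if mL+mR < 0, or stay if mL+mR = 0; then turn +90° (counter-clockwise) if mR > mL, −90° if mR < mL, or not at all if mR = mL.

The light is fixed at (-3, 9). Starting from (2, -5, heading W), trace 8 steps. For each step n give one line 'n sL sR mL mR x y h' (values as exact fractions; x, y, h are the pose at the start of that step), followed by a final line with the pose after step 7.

n=0: pose=(2,-5,W); sL=8/13, sR=40/37; mL=112/481, mR=-4/13; mL+mR=-36/481 → advance -1; mR−mL=-20/37 → turn -1·90°
n=1: pose=(3,-5,N); sL=160/137, sR=32/37; mL=-768/5069, mR=-80/137; mL+mR=-3728/5069 → advance -1; mR−mL=-16/37 → turn -1·90°
n=2: pose=(3,-6,E); sL=16/25, sR=16/37; mL=-96/925, mR=-8/25; mL+mR=-392/925 → advance -1; mR−mL=-8/37 → turn -1·90°
n=3: pose=(2,-6,S); sL=160/373, sR=160/333; mL=3200/124209, mR=-80/373; mL+mR=-23440/124209 → advance -1; mR−mL=-80/333 → turn -1·90°
n=4: pose=(2,-5,W); sL=8/13, sR=40/37; mL=112/481, mR=-4/13; mL+mR=-36/481 → advance -1; mR−mL=-20/37 → turn -1·90°
n=5: pose=(3,-5,N); sL=160/137, sR=32/37; mL=-768/5069, mR=-80/137; mL+mR=-3728/5069 → advance -1; mR−mL=-16/37 → turn -1·90°
n=6: pose=(3,-6,E); sL=16/25, sR=16/37; mL=-96/925, mR=-8/25; mL+mR=-392/925 → advance -1; mR−mL=-8/37 → turn -1·90°
n=7: pose=(2,-6,S); sL=160/373, sR=160/333; mL=3200/124209, mR=-80/373; mL+mR=-23440/124209 → advance -1; mR−mL=-80/333 → turn -1·90°

0 8/13 40/37 112/481 -4/13 2 -5 W
1 160/137 32/37 -768/5069 -80/137 3 -5 N
2 16/25 16/37 -96/925 -8/25 3 -6 E
3 160/373 160/333 3200/124209 -80/373 2 -6 S
4 8/13 40/37 112/481 -4/13 2 -5 W
5 160/137 32/37 -768/5069 -80/137 3 -5 N
6 16/25 16/37 -96/925 -8/25 3 -6 E
7 160/373 160/333 3200/124209 -80/373 2 -6 S
final 2 -5 W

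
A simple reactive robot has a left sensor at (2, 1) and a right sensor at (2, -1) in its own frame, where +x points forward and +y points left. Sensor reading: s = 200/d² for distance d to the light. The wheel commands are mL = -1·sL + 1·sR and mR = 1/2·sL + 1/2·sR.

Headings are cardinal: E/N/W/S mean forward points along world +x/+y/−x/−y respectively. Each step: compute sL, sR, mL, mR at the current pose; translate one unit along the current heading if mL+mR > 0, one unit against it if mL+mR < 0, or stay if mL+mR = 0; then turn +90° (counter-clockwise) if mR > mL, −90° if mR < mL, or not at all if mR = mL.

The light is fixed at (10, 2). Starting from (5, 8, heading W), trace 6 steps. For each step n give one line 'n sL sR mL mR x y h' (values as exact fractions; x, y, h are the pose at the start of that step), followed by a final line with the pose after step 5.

n=0: pose=(5,8,W); sL=100/37, sR=100/49; mL=-1200/1813, mR=4300/1813; mL+mR=3100/1813 → advance +1; mR−mL=5500/1813 → turn +1·90°
n=1: pose=(4,8,S); sL=200/41, sR=40/13; mL=-960/533, mR=2120/533; mL+mR=1160/533 → advance +1; mR−mL=3080/533 → turn +1·90°
n=2: pose=(4,7,E); sL=50/13, sR=25/4; mL=125/52, mR=525/104; mL+mR=775/104 → advance +1; mR−mL=275/104 → turn +1·90°
n=3: pose=(5,7,N); sL=40/17, sR=40/13; mL=160/221, mR=600/221; mL+mR=760/221 → advance +1; mR−mL=440/221 → turn +1·90°
n=4: pose=(5,8,W); sL=100/37, sR=100/49; mL=-1200/1813, mR=4300/1813; mL+mR=3100/1813 → advance +1; mR−mL=5500/1813 → turn +1·90°
n=5: pose=(4,8,S); sL=200/41, sR=40/13; mL=-960/533, mR=2120/533; mL+mR=1160/533 → advance +1; mR−mL=3080/533 → turn +1·90°

0 100/37 100/49 -1200/1813 4300/1813 5 8 W
1 200/41 40/13 -960/533 2120/533 4 8 S
2 50/13 25/4 125/52 525/104 4 7 E
3 40/17 40/13 160/221 600/221 5 7 N
4 100/37 100/49 -1200/1813 4300/1813 5 8 W
5 200/41 40/13 -960/533 2120/533 4 8 S
final 4 7 E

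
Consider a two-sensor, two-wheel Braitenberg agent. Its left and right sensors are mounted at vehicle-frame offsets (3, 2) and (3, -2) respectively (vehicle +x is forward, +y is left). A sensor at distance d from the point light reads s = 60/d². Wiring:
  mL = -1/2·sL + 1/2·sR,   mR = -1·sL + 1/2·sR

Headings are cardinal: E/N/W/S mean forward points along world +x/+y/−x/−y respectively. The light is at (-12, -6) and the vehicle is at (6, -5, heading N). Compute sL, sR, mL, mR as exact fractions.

15/68 15/104 -135/3536 -525/3536

left sensor world pos  = (4, -2); dL² = 272
right sensor world pos = (8, -2); dR² = 416
sL = 60/272 = 15/68
sR = 60/416 = 15/104
mL = -1/2·sL + 1/2·sR = -135/3536
mR = -1·sL + 1/2·sR = -525/3536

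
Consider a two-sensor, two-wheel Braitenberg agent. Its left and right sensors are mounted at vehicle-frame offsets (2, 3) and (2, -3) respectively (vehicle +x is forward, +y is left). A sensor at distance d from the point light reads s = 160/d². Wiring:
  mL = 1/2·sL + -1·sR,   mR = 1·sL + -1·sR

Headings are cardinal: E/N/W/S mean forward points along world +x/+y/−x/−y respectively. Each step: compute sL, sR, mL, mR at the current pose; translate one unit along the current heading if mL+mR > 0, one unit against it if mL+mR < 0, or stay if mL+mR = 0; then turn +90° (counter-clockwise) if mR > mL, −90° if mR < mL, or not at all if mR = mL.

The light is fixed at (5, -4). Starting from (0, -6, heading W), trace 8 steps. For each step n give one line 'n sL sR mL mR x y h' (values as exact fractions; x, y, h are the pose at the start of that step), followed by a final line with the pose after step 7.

n=0: pose=(0,-6,W); sL=80/37, sR=16/5; mL=-392/185, mR=-192/185; mL+mR=-584/185 → advance -1; mR−mL=40/37 → turn +1·90°
n=1: pose=(1,-6,S); sL=160/17, sR=32/13; mL=496/221, mR=1536/221; mL+mR=2032/221 → advance +1; mR−mL=80/17 → turn +1·90°
n=2: pose=(1,-7,E); sL=40, sR=4; mL=16, mR=36; mL+mR=52 → advance +1; mR−mL=20 → turn +1·90°
n=3: pose=(2,-7,N); sL=160/37, sR=160; mL=-5840/37, mR=-5760/37; mL+mR=-11600/37 → advance -1; mR−mL=80/37 → turn +1·90°
n=4: pose=(2,-8,W); sL=80/37, sR=80/13; mL=-2440/481, mR=-1920/481; mL+mR=-4360/481 → advance -1; mR−mL=40/37 → turn +1·90°
n=5: pose=(3,-8,S); sL=160/37, sR=160/61; mL=-1040/2257, mR=3840/2257; mL+mR=2800/2257 → advance +1; mR−mL=80/37 → turn +1·90°
n=6: pose=(3,-9,E); sL=40, sR=5/2; mL=35/2, mR=75/2; mL+mR=55 → advance +1; mR−mL=20 → turn +1·90°
n=7: pose=(4,-9,N); sL=32/5, sR=160/13; mL=-592/65, mR=-384/65; mL+mR=-976/65 → advance -1; mR−mL=16/5 → turn +1·90°

0 80/37 16/5 -392/185 -192/185 0 -6 W
1 160/17 32/13 496/221 1536/221 1 -6 S
2 40 4 16 36 1 -7 E
3 160/37 160 -5840/37 -5760/37 2 -7 N
4 80/37 80/13 -2440/481 -1920/481 2 -8 W
5 160/37 160/61 -1040/2257 3840/2257 3 -8 S
6 40 5/2 35/2 75/2 3 -9 E
7 32/5 160/13 -592/65 -384/65 4 -9 N
final 4 -10 W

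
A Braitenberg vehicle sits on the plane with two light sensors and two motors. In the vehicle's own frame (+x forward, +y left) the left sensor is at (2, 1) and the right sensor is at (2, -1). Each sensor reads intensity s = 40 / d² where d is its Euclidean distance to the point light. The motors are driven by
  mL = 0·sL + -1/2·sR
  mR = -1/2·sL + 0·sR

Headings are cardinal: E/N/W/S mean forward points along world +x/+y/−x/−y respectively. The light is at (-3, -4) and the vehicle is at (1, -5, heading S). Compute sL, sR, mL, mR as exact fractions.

left sensor world pos  = (2, -7); dL² = 34
right sensor world pos = (0, -7); dR² = 18
sL = 40/34 = 20/17
sR = 40/18 = 20/9
mL = 0·sL + -1/2·sR = -10/9
mR = -1/2·sL + 0·sR = -10/17

20/17 20/9 -10/9 -10/17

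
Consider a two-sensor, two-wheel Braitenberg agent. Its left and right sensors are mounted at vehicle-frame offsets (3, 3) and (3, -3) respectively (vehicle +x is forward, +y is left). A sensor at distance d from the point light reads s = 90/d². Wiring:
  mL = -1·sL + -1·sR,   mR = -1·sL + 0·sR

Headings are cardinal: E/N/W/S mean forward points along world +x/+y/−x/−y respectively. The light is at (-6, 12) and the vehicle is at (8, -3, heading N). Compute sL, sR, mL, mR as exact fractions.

18/53 90/433 -12564/22949 -18/53

left sensor world pos  = (5, 0); dL² = 265
right sensor world pos = (11, 0); dR² = 433
sL = 90/265 = 18/53
sR = 90/433 = 90/433
mL = -1·sL + -1·sR = -12564/22949
mR = -1·sL + 0·sR = -18/53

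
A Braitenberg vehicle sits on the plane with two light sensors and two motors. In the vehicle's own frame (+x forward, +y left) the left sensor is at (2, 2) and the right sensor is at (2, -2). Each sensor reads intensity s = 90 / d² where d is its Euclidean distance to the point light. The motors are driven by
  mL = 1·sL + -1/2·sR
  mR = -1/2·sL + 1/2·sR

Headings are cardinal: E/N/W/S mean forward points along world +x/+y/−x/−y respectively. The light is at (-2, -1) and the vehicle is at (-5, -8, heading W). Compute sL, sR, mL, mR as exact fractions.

45/53 9/5 -27/530 126/265

left sensor world pos  = (-7, -10); dL² = 106
right sensor world pos = (-7, -6); dR² = 50
sL = 90/106 = 45/53
sR = 90/50 = 9/5
mL = 1·sL + -1/2·sR = -27/530
mR = -1/2·sL + 1/2·sR = 126/265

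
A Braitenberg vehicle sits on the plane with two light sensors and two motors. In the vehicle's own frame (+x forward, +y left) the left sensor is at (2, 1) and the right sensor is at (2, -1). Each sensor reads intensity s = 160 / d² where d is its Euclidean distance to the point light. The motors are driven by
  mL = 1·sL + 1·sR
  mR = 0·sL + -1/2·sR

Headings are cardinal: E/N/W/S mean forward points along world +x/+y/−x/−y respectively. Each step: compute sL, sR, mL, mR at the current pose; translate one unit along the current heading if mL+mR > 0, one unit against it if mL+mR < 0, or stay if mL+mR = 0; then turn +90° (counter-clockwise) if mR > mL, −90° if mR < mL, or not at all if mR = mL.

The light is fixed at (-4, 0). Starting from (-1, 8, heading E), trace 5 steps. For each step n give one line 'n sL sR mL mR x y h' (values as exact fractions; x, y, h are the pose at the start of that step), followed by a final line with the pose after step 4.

n=0: pose=(-1,8,E); sL=80/53, sR=80/37; mL=7200/1961, mR=-40/37; mL+mR=5080/1961 → advance +1; mR−mL=-9320/1961 → turn -1·90°
n=1: pose=(0,8,S); sL=160/61, sR=32/9; mL=3392/549, mR=-16/9; mL+mR=2416/549 → advance +1; mR−mL=-1456/183 → turn -1·90°
n=2: pose=(0,7,W); sL=4, sR=40/17; mL=108/17, mR=-20/17; mL+mR=88/17 → advance +1; mR−mL=-128/17 → turn -1·90°
n=3: pose=(-1,7,N); sL=32/17, sR=160/97; mL=5824/1649, mR=-80/97; mL+mR=4464/1649 → advance +1; mR−mL=-7184/1649 → turn -1·90°
n=4: pose=(-1,8,E); sL=80/53, sR=80/37; mL=7200/1961, mR=-40/37; mL+mR=5080/1961 → advance +1; mR−mL=-9320/1961 → turn -1·90°

0 80/53 80/37 7200/1961 -40/37 -1 8 E
1 160/61 32/9 3392/549 -16/9 0 8 S
2 4 40/17 108/17 -20/17 0 7 W
3 32/17 160/97 5824/1649 -80/97 -1 7 N
4 80/53 80/37 7200/1961 -40/37 -1 8 E
final 0 8 S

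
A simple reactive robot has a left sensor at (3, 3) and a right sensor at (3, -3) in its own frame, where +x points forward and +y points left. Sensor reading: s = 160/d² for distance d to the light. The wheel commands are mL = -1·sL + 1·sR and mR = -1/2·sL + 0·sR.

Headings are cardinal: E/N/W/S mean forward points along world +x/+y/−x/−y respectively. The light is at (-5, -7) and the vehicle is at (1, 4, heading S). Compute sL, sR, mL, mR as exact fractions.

32/29 160/73 2304/2117 -16/29

left sensor world pos  = (4, 1); dL² = 145
right sensor world pos = (-2, 1); dR² = 73
sL = 160/145 = 32/29
sR = 160/73 = 160/73
mL = -1·sL + 1·sR = 2304/2117
mR = -1/2·sL + 0·sR = -16/29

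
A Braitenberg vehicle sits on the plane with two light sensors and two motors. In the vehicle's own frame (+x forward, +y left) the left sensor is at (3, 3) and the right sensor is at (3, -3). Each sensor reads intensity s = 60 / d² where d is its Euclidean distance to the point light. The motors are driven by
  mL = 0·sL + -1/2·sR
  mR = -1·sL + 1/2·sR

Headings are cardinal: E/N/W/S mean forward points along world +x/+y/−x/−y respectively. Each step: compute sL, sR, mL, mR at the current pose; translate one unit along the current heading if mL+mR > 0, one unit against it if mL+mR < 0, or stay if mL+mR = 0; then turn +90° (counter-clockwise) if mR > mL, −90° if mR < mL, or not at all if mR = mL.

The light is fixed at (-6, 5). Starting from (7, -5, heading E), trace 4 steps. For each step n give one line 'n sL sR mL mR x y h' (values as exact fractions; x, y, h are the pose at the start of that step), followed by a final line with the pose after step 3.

0 12/61 12/85 -6/85 -654/5185 7 -5 E
1 30/197 6/25 -3/25 -159/4925 6 -5 S
2 20/87 20/123 -10/123 -530/3567 6 -4 E
3 3/17 15/52 -15/104 -57/1768 5 -4 S
final 5 -3 E

n=0: pose=(7,-5,E); sL=12/61, sR=12/85; mL=-6/85, mR=-654/5185; mL+mR=-12/61 → advance -1; mR−mL=-288/5185 → turn -1·90°
n=1: pose=(6,-5,S); sL=30/197, sR=6/25; mL=-3/25, mR=-159/4925; mL+mR=-30/197 → advance -1; mR−mL=432/4925 → turn +1·90°
n=2: pose=(6,-4,E); sL=20/87, sR=20/123; mL=-10/123, mR=-530/3567; mL+mR=-20/87 → advance -1; mR−mL=-80/1189 → turn -1·90°
n=3: pose=(5,-4,S); sL=3/17, sR=15/52; mL=-15/104, mR=-57/1768; mL+mR=-3/17 → advance -1; mR−mL=99/884 → turn +1·90°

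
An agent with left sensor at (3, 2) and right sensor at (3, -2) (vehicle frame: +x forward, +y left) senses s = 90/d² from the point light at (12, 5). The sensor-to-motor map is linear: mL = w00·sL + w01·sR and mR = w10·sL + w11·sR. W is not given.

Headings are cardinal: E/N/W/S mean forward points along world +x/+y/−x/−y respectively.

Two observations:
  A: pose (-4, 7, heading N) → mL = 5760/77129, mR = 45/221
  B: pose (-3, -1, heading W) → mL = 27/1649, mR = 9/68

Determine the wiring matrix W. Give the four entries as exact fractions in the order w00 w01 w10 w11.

-1/2 1/2 0 1/2

obs A: pose=(-4,7,N) → sL=90/349, sR=90/221, mL=5760/77129, mR=45/221
obs B: pose=(-3,-1,W) → sL=45/194, sR=9/34, mL=27/1649, mR=9/68
sensor matrix S = [[90/349, 90/221], [45/194, 9/34]]; det S = -196020/7481513
solve [mL_A; mL_B] = S·[w00; w01] and [mR_A; mR_B] = S·[w10; w11]:
  w00 = -1/2, w01 = 1/2, w10 = 0, w11 = 1/2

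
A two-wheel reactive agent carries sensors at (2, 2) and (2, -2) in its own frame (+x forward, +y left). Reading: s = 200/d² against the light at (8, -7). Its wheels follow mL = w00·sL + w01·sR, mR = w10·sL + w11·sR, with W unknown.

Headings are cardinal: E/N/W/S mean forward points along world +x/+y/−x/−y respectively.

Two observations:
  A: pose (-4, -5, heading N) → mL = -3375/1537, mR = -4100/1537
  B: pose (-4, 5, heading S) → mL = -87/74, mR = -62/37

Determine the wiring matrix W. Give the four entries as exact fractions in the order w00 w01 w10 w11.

-1/2 -1 -1 -1

obs A: pose=(-4,-5,N) → sL=50/53, sR=50/29, mL=-3375/1537, mR=-4100/1537
obs B: pose=(-4,5,S) → sL=1, sR=25/37, mL=-87/74, mR=-62/37
sensor matrix S = [[50/53, 50/29], [1, 25/37]]; det S = -61800/56869
solve [mL_A; mL_B] = S·[w00; w01] and [mR_A; mR_B] = S·[w10; w11]:
  w00 = -1/2, w01 = -1, w10 = -1, w11 = -1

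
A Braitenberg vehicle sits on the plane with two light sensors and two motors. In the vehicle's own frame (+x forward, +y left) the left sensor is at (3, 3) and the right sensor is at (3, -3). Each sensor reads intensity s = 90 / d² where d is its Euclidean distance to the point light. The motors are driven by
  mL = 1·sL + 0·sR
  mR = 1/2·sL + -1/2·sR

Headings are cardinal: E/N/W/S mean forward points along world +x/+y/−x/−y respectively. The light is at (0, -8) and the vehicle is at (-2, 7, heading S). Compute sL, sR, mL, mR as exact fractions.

left sensor world pos  = (1, 4); dL² = 145
right sensor world pos = (-5, 4); dR² = 169
sL = 90/145 = 18/29
sR = 90/169 = 90/169
mL = 1·sL + 0·sR = 18/29
mR = 1/2·sL + -1/2·sR = 216/4901

18/29 90/169 18/29 216/4901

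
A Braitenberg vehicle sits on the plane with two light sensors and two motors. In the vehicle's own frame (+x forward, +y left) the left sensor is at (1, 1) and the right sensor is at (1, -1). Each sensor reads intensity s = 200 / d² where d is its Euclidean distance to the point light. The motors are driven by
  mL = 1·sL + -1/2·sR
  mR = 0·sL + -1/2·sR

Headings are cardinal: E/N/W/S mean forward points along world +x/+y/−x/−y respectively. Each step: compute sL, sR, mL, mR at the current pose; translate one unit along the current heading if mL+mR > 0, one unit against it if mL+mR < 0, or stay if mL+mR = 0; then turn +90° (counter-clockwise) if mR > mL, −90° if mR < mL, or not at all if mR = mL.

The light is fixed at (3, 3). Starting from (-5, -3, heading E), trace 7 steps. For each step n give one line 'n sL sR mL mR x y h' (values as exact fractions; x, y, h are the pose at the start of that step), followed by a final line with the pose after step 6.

n=0: pose=(-5,-3,E); sL=100/37, sR=100/49; mL=3050/1813, mR=-50/49; mL+mR=1200/1813 → advance +1; mR−mL=-100/37 → turn -1·90°
n=1: pose=(-4,-3,S); sL=40/17, sR=200/113; mL=2820/1921, mR=-100/113; mL+mR=1120/1921 → advance +1; mR−mL=-40/17 → turn -1·90°
n=2: pose=(-4,-4,W); sL=25/16, sR=2; mL=9/16, mR=-1; mL+mR=-7/16 → advance -1; mR−mL=-25/16 → turn -1·90°
n=3: pose=(-3,-4,N); sL=40/17, sR=200/61; mL=740/1037, mR=-100/61; mL+mR=-960/1037 → advance -1; mR−mL=-40/17 → turn -1·90°
n=4: pose=(-3,-5,E); sL=100/37, sR=100/53; mL=3450/1961, mR=-50/53; mL+mR=1600/1961 → advance +1; mR−mL=-100/37 → turn -1·90°
n=5: pose=(-2,-5,S); sL=200/97, sR=200/117; mL=13700/11349, mR=-100/117; mL+mR=4000/11349 → advance +1; mR−mL=-200/97 → turn -1·90°
n=6: pose=(-2,-6,W); sL=25/17, sR=2; mL=8/17, mR=-1; mL+mR=-9/17 → advance -1; mR−mL=-25/17 → turn -1·90°

0 100/37 100/49 3050/1813 -50/49 -5 -3 E
1 40/17 200/113 2820/1921 -100/113 -4 -3 S
2 25/16 2 9/16 -1 -4 -4 W
3 40/17 200/61 740/1037 -100/61 -3 -4 N
4 100/37 100/53 3450/1961 -50/53 -3 -5 E
5 200/97 200/117 13700/11349 -100/117 -2 -5 S
6 25/17 2 8/17 -1 -2 -6 W
final -1 -6 N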